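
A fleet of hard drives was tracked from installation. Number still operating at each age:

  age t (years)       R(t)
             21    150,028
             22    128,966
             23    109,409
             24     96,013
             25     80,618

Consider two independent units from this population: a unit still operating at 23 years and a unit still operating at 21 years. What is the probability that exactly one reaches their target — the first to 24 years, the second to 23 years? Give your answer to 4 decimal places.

0.3269

p₁ = R(24)/R(23) = 96,013/109,409 = 0.877560; p₂ = R(23)/R(21) = 109,409/150,028 = 0.729257.
P(exactly one) = p₁(1−p₂) + (1−p₁)p₂ = 0.237593 + 0.089290 = 0.326883.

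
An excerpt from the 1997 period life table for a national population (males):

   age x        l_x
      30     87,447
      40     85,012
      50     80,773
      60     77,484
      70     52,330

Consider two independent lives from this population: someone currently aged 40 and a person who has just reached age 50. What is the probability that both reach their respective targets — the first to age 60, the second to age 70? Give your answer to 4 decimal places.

p₁ = l_60/l_40 = 77,484/85,012 = 0.911448; p₂ = l_70/l_50 = 52,330/80,773 = 0.647865.
P(both) = p₁ × p₂ = 0.911448 × 0.647865 = 0.590495.

0.5905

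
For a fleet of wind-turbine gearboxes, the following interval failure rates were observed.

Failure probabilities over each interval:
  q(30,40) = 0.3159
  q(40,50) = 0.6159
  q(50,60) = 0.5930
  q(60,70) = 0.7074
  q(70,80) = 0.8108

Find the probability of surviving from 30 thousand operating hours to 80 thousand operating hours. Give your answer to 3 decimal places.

0.006

The overall survival probability is (1 − 0.3159) × (1 − 0.6159) × (1 − 0.5930) × (1 − 0.7074) × (1 − 0.8108).
= 0.6841 × 0.3841 × 0.4070 × 0.2926 × 0.1892 = 0.005920.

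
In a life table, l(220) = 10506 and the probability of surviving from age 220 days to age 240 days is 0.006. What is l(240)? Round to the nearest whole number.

63

l(240) = l(220) × p = 10506 × 0.006 = 63.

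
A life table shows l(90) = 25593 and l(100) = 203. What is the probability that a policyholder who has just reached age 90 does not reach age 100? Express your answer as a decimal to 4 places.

0.9921

P(die before 100 | alive at 90) = 1 − l(100)/l(90) = 1 − 203/25593 = (25390)/25593 = 0.992068.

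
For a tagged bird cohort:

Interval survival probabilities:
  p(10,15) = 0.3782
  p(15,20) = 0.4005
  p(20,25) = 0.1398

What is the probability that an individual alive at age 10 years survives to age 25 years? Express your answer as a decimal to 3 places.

The overall survival probability is 0.3782 × 0.4005 × 0.1398.
= 0.021175.

0.021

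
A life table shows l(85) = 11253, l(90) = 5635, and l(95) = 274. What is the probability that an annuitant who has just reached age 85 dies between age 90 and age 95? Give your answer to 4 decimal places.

This is the probability of reaching 90 but not 95, conditional on being alive at 85: (l(90) − l(95)) / l(85).
= (5635 − 274) / 11253 = 5361 / 11253 = 0.476406.

0.4764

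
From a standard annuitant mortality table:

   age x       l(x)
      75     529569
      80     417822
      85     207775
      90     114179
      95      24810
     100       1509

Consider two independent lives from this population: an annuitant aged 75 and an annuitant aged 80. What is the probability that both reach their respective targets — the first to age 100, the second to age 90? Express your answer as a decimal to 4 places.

0.0008

p₁ = l(100)/l(75) = 1509/529569 = 0.002849; p₂ = l(90)/l(80) = 114179/417822 = 0.273272.
P(both) = p₁ × p₂ = 0.002849 × 0.273272 = 0.000779.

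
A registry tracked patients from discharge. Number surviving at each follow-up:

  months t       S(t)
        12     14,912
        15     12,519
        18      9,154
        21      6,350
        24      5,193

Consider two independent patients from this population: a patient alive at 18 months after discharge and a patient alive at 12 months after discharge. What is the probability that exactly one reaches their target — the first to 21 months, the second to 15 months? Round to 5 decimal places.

0.36848

p₁ = S(21)/S(18) = 6,350/9,154 = 0.693686; p₂ = S(15)/S(12) = 12,519/14,912 = 0.839525.
P(exactly one) = p₁(1−p₂) + (1−p₁)p₂ = 0.111319 + 0.257158 = 0.368478.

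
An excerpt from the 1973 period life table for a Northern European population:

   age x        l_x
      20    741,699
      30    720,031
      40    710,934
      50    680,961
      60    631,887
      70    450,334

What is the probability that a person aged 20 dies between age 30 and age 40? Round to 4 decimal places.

0.0123

This is the probability of reaching 30 but not 40, conditional on being alive at 20: (l_30 − l_40) / l_20.
= (720,031 − 710,934) / 741,699 = 9,097 / 741,699 = 0.012265.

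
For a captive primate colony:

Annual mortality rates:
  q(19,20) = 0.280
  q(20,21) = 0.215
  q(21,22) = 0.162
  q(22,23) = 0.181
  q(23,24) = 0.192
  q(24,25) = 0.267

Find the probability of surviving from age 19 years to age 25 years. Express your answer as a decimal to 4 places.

Survival from 19 to 25 is the product of surviving each interval: (1 − 0.280) × (1 − 0.215) × (1 − 0.162) × (1 − 0.181) × (1 − 0.192) × (1 − 0.267).
= 0.720 × 0.785 × 0.838 × 0.819 × 0.808 × 0.733 = 0.229745.

0.2297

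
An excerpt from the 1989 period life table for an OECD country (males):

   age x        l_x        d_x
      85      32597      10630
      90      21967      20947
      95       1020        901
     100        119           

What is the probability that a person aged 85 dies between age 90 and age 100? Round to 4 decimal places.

We want 5|10q85 = (l_90 − l_100)/l_85.
This is the probability of reaching 90 but not 100, conditional on being alive at 85: (l_90 − l_100) / l_85.
= (21967 − 119) / 32597 = 21848 / 32597 = 0.670246.

0.6702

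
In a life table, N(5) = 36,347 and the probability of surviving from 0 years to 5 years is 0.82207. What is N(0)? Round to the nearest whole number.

44214

N(0) = N(5) / p = 36,347 / 0.82207 = 44214.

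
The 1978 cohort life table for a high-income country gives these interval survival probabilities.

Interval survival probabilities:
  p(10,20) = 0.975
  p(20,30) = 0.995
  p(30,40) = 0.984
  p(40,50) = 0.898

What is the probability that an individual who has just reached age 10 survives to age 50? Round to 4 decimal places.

0.8572

Chaining the interval survival probabilities: 0.975 × 0.995 × 0.984 × 0.898.
= 0.857233.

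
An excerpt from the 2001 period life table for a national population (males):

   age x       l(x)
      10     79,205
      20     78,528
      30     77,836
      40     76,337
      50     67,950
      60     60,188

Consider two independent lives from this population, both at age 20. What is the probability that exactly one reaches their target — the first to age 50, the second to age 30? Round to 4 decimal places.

0.1411

p₁ = l(50)/l(20) = 67,950/78,528 = 0.865296; p₂ = l(30)/l(20) = 77,836/78,528 = 0.991188.
P(exactly one) = p₁(1−p₂) + (1−p₁)p₂ = 0.007625 + 0.133517 = 0.141142.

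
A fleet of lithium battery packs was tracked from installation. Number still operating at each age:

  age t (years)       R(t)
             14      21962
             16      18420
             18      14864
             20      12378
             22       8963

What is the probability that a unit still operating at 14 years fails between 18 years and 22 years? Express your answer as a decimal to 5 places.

0.26869

This is the probability of reaching 18 but not 22, conditional on being operational at 14: (R(18) − R(22)) / R(14).
= (14864 − 8963) / 21962 = 5901 / 21962 = 0.268691.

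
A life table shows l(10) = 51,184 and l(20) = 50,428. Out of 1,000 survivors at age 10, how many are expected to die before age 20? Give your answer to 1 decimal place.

14.8

The relevant probability is 1 − 50,428/51,184 = 0.014770.
Expected number = 1,000 × 0.014770 = 14.8.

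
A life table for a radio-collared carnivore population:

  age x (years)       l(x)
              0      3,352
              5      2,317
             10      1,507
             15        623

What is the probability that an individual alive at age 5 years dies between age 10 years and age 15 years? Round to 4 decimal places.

This is the probability of reaching 10 but not 15, conditional on being alive at 5: (l(10) − l(15)) / l(5).
= (1,507 − 623) / 2,317 = 884 / 2,317 = 0.381528.

0.3815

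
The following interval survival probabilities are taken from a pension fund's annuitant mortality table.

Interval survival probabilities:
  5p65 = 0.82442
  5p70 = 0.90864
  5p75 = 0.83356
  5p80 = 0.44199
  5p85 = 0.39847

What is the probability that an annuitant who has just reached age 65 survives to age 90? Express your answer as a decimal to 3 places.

0.110

Survival from 65 to 90 is the product of surviving each interval: 0.82442 × 0.90864 × 0.83356 × 0.44199 × 0.39847.
= 0.109973.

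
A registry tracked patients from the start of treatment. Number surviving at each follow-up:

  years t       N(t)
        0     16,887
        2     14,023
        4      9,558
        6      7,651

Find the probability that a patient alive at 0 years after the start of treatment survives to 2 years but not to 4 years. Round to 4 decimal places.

0.2644

This is the probability of reaching 2 but not 4, conditional on being alive at 0: (N(2) − N(4)) / N(0).
= (14,023 − 9,558) / 16,887 = 4,465 / 16,887 = 0.264405.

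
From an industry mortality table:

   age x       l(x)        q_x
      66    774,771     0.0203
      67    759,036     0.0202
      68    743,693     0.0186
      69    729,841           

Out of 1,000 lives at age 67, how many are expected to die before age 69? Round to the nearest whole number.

The relevant probability is 1 − 729,841/759,036 = 0.038463.
Expected number = 1,000 × 0.038463 = 38.

38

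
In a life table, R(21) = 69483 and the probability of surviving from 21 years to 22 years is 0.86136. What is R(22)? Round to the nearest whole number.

R(22) = R(21) × p = 69483 × 0.86136 = 59850.

59850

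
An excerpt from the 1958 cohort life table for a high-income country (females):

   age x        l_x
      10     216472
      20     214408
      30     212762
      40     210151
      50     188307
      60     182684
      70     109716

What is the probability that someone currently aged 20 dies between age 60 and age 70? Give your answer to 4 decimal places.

0.3403

We want 40|10q20 = (l_60 − l_70)/l_20.
This is the probability of reaching 60 but not 70, conditional on being alive at 20: (l_60 − l_70) / l_20.
= (182684 − 109716) / 214408 = 72968 / 214408 = 0.340323.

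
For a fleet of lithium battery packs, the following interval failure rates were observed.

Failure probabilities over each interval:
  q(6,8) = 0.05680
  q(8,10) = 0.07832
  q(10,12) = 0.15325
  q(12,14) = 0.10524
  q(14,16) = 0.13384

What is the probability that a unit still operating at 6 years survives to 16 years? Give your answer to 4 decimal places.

0.5705

P(survive 6→16) = (1 − 0.05680) × (1 − 0.07832) × (1 − 0.15325) × (1 − 0.10524) × (1 − 0.13384).
= 0.94320 × 0.92168 × 0.84675 × 0.89476 × 0.86616 = 0.570484.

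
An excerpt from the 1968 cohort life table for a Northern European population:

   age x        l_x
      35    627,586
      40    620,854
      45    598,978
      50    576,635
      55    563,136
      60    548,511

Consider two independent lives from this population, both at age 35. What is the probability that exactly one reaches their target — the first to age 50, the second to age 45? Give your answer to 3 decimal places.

p₁ = l_50/l_35 = 576,635/627,586 = 0.918814; p₂ = l_45/l_35 = 598,978/627,586 = 0.954416.
P(exactly one) = p₁(1−p₂) + (1−p₁)p₂ = 0.041883 + 0.077485 = 0.119368.

0.119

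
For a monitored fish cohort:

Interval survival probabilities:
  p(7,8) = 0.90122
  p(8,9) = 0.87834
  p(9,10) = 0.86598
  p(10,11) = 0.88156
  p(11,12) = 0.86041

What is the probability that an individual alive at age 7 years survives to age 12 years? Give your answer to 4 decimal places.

Survival from 7 to 12 is the product of surviving each interval: 0.90122 × 0.87834 × 0.86598 × 0.88156 × 0.86041.
= 0.519947.

0.5199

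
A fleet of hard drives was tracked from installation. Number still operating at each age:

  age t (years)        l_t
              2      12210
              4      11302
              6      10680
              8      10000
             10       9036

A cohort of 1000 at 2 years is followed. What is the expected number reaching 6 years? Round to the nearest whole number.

875

The relevant probability is 10680/12210 = 0.874693.
Expected number = 1000 × 0.874693 = 875.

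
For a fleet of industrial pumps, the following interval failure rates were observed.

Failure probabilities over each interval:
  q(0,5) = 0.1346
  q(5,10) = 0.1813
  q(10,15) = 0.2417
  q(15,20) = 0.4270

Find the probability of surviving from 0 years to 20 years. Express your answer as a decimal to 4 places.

0.3078

The overall survival probability is (1 − 0.1346) × (1 − 0.1813) × (1 − 0.2417) × (1 − 0.4270).
= 0.8654 × 0.8187 × 0.7583 × 0.5730 = 0.307849.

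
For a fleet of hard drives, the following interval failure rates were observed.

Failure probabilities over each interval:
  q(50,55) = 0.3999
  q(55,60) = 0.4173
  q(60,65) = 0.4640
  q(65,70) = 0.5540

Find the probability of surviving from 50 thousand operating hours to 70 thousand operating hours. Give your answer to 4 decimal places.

P(survive 50→70) = (1 − 0.3999) × (1 − 0.4173) × (1 − 0.4640) × (1 − 0.5540).
= 0.6001 × 0.5827 × 0.5360 × 0.4460 = 0.083593.

0.0836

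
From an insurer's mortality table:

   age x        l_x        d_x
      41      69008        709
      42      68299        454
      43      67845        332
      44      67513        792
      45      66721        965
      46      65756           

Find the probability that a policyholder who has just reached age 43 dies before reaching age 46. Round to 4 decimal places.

P(die before 46 | alive at 43) = 1 − l_46/l_43 = 1 − 65756/67845 = (2089)/67845 = 0.030791.

0.0308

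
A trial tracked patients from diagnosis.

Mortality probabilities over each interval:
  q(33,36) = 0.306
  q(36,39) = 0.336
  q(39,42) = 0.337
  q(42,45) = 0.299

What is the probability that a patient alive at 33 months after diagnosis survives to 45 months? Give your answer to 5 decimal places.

0.21417

Survival from 33 to 45 is the product of surviving each interval: (1 − 0.306) × (1 − 0.336) × (1 − 0.337) × (1 − 0.299).
= 0.694 × 0.664 × 0.663 × 0.701 = 0.214170.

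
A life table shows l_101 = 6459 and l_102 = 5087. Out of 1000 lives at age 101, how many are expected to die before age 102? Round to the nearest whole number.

212

The relevant probability is 1 − 5087/6459 = 0.212417.
Expected number = 1000 × 0.212417 = 212.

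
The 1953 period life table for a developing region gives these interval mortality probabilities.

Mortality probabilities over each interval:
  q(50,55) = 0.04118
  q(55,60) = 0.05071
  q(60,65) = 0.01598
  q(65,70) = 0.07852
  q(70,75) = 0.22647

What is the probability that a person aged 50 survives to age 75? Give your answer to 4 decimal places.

0.6384

Chaining the interval survival probabilities: (1 − 0.04118) × (1 − 0.05071) × (1 − 0.01598) × (1 − 0.07852) × (1 − 0.22647).
= 0.95882 × 0.94929 × 0.98402 × 0.92148 × 0.77353 = 0.638415.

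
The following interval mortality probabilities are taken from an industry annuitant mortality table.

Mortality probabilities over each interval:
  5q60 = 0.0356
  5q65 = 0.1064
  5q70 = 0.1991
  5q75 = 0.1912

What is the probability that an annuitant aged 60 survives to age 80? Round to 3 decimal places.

Chaining the interval survival probabilities: (1 − 0.0356) × (1 − 0.1064) × (1 − 0.1991) × (1 − 0.1912).
= 0.9644 × 0.8936 × 0.8009 × 0.8088 = 0.558239.

0.558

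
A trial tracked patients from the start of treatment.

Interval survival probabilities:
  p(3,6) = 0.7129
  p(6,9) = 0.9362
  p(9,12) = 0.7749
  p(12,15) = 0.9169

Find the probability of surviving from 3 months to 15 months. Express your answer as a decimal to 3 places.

0.474

Chaining the interval survival probabilities: 0.7129 × 0.9362 × 0.7749 × 0.9169.
= 0.474204.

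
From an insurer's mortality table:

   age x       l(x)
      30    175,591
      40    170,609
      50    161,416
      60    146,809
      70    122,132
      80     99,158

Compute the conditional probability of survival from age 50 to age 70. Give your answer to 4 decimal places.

0.7566

The conditional survival probability is l(70)/l(50) = 122,132/161,416 = 0.756629.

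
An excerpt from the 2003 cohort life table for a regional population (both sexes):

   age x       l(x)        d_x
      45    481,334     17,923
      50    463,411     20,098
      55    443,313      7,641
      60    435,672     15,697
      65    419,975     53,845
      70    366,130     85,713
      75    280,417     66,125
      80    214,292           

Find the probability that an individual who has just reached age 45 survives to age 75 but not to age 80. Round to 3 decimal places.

This is the probability of reaching 75 but not 80, conditional on being alive at 45: (l(75) − l(80)) / l(45).
= (280,417 − 214,292) / 481,334 = 66,125 / 481,334 = 0.137379.

0.137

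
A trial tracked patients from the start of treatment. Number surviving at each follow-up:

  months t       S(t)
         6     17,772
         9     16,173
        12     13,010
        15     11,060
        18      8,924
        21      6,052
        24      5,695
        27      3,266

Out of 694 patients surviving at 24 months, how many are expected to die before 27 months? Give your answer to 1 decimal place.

The relevant probability is 1 − 3,266/5,695 = 0.426514.
Expected number = 694 × 0.426514 = 296.0.

296.0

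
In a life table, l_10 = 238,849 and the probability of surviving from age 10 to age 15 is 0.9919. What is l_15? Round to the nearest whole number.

236914

l_15 = l_10 × p = 238,849 × 0.9919 = 236914.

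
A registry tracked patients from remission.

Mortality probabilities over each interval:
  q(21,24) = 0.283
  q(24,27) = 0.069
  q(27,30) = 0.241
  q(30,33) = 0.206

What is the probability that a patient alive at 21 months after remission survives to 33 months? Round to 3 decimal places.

0.402

Chaining the interval survival probabilities: (1 − 0.283) × (1 − 0.069) × (1 − 0.241) × (1 − 0.206).
= 0.717 × 0.931 × 0.759 × 0.794 = 0.402282.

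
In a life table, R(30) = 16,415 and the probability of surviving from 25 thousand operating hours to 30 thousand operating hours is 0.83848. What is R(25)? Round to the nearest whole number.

19577

R(25) = R(30) / p = 16,415 / 0.83848 = 19577.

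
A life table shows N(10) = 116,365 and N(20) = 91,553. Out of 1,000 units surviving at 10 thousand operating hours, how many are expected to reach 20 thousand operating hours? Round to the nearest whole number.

The relevant probability is 91,553/116,365 = 0.786774.
Expected number = 1,000 × 0.786774 = 787.

787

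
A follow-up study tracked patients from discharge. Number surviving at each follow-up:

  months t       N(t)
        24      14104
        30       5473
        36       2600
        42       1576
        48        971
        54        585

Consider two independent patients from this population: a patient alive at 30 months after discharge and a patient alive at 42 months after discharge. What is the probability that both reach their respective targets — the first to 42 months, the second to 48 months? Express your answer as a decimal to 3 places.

p₁ = N(42)/N(30) = 1576/5473 = 0.287959; p₂ = N(48)/N(42) = 971/1576 = 0.616117.
P(both) = p₁ × p₂ = 0.287959 × 0.616117 = 0.177416.

0.177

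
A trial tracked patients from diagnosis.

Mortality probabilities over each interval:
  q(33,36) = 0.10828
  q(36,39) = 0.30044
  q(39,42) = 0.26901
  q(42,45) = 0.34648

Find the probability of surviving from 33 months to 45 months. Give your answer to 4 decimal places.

P(survive 33→45) = (1 − 0.10828) × (1 − 0.30044) × (1 − 0.26901) × (1 − 0.34648).
= 0.89172 × 0.69956 × 0.73099 × 0.65352 = 0.298005.

0.2980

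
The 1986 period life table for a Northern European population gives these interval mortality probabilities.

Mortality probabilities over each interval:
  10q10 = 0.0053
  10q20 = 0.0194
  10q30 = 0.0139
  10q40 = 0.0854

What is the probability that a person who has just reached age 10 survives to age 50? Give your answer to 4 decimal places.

0.8797

Chaining the interval survival probabilities: (1 − 0.0053) × (1 − 0.0194) × (1 − 0.0139) × (1 − 0.0854).
= 0.9947 × 0.9806 × 0.9861 × 0.9146 = 0.879703.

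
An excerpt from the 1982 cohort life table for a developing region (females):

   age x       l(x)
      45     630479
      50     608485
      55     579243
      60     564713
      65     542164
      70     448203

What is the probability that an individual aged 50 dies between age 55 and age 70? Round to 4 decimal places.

This is the probability of reaching 55 but not 70, conditional on being alive at 50: (l(55) − l(70)) / l(50).
= (579243 − 448203) / 608485 = 131040 / 608485 = 0.215355.

0.2154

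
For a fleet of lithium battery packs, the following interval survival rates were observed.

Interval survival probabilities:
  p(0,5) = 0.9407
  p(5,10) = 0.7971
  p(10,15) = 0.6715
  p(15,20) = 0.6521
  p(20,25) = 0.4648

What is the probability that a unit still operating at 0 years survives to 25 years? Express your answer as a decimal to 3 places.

0.153

The overall survival probability is 0.9407 × 0.7971 × 0.6715 × 0.6521 × 0.4648.
= 0.152613.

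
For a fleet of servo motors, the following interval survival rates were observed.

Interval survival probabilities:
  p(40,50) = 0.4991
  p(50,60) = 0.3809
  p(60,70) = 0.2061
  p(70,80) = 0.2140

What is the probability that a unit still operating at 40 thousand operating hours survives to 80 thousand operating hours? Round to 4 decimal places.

0.0084

The overall survival probability is 0.4991 × 0.3809 × 0.2061 × 0.2140.
= 0.008385.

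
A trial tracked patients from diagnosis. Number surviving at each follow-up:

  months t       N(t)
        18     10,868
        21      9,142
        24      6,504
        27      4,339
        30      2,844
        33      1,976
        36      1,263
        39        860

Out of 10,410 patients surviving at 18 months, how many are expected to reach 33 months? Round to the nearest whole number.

1893

The relevant probability is 1,976/10,868 = 0.181818.
Expected number = 10,410 × 0.181818 = 1893.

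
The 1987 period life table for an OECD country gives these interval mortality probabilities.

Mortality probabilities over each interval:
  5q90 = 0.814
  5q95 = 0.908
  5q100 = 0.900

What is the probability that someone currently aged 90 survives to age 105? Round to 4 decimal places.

The overall survival probability is (1 − 0.814) × (1 − 0.908) × (1 − 0.900).
= 0.186 × 0.092 × 0.100 = 0.001711.

0.0017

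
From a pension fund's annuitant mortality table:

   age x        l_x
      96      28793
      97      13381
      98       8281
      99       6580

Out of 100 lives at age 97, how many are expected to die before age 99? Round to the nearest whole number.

The relevant probability is 1 − 6580/13381 = 0.508258.
Expected number = 100 × 0.508258 = 51.

51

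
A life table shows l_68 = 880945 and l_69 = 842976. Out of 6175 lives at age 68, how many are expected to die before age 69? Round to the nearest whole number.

266

The relevant probability is 1 − 842976/880945 = 0.043100.
Expected number = 6175 × 0.043100 = 266.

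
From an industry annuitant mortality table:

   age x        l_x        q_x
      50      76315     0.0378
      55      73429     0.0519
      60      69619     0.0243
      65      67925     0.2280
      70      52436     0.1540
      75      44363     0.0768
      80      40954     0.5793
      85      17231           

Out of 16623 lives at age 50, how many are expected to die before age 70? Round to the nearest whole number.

5201

The relevant probability is 1 − 52436/76315 = 0.312900.
Expected number = 16623 × 0.312900 = 5201.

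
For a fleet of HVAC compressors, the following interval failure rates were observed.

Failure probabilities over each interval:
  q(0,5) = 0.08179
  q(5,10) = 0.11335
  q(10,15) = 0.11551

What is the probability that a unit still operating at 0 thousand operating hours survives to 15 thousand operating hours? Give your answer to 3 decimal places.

P(survive 0→15) = (1 − 0.08179) × (1 − 0.11335) × (1 − 0.11551).
= 0.91821 × 0.88665 × 0.88449 = 0.720091.

0.720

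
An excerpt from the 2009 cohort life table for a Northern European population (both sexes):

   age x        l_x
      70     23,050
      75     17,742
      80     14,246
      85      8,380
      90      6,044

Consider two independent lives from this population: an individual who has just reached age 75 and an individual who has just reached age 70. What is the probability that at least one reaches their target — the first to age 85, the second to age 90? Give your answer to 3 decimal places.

p₁ = l_85/l_75 = 8,380/17,742 = 0.472326; p₂ = l_90/l_70 = 6,044/23,050 = 0.262213.
P(at least one) = 1 − (1−p₁)(1−p₂) = 1 − 0.527674 × 0.737787 = 0.610689.

0.611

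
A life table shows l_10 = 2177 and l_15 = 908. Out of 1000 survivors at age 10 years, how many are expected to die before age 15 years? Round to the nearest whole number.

The relevant probability is 1 − 908/2177 = 0.582912.
Expected number = 1000 × 0.582912 = 583.

583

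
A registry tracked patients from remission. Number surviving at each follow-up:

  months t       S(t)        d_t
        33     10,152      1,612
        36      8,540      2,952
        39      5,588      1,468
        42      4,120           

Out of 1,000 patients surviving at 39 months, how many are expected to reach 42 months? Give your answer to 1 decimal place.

The relevant probability is 4,120/5,588 = 0.737294.
Expected number = 1,000 × 0.737294 = 737.3.

737.3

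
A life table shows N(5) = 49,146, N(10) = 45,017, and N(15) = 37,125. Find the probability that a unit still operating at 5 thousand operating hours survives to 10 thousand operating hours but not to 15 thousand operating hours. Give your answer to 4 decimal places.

0.1606

This is the probability of reaching 10 but not 15, conditional on being operational at 5: (N(10) − N(15)) / N(5).
= (45,017 − 37,125) / 49,146 = 7,892 / 49,146 = 0.160583.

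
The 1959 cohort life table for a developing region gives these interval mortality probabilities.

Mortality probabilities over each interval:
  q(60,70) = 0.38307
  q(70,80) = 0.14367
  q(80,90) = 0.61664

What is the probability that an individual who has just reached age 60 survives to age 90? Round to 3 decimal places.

0.203

The overall survival probability is (1 − 0.38307) × (1 − 0.14367) × (1 − 0.61664).
= 0.61693 × 0.85633 × 0.38336 = 0.202527.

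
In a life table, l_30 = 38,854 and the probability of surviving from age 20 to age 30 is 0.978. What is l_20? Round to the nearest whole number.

39728

l_20 = l_30 / p = 38,854 / 0.978 = 39728.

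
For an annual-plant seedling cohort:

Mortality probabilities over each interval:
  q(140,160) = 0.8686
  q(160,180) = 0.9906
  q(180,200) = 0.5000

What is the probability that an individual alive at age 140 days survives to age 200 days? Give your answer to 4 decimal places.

0.0006

P(survive 140→200) = (1 − 0.8686) × (1 − 0.9906) × (1 − 0.5000).
= 0.1314 × 0.0094 × 0.5000 = 0.000618.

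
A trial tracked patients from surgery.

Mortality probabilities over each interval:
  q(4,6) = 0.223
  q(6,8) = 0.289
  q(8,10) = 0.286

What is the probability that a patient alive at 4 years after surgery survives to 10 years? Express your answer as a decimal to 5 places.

Chaining the interval survival probabilities: (1 − 0.223) × (1 − 0.289) × (1 − 0.286).
= 0.777 × 0.711 × 0.714 = 0.394447.

0.39445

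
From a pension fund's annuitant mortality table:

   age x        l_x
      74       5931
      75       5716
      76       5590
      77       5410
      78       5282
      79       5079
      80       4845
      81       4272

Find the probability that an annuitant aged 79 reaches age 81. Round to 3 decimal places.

0.841

The conditional survival probability is l_81/l_79 = 4272/5079 = 0.841110.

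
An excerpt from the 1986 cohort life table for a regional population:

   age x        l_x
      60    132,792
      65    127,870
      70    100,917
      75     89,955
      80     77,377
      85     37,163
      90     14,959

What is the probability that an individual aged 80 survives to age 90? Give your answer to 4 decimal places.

We want 10p80 = l_90/l_80.
The conditional survival probability is l_90/l_80 = 14,959/77,377 = 0.193326.

0.1933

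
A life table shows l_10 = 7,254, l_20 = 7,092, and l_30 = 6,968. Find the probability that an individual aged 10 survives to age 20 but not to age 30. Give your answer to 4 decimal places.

0.0171

This is the probability of reaching 20 but not 30, conditional on being alive at 10: (l_20 − l_30) / l_10.
= (7,092 − 6,968) / 7,254 = 124 / 7,254 = 0.017094.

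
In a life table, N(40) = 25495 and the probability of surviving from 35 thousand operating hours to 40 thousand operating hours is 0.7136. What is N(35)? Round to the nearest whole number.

35727

N(35) = N(40) / p = 25495 / 0.7136 = 35727.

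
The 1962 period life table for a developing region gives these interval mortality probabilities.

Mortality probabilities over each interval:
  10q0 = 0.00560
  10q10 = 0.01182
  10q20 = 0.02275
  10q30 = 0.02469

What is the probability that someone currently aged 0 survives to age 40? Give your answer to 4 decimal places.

The overall survival probability is (1 − 0.00560) × (1 − 0.01182) × (1 − 0.02275) × (1 − 0.02469).
= 0.99440 × 0.98818 × 0.97725 × 0.97531 = 0.936581.

0.9366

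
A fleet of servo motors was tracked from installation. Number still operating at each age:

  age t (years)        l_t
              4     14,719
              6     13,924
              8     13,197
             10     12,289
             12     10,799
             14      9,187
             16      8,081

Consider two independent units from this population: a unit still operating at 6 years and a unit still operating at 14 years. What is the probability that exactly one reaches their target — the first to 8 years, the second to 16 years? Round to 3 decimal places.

p₁ = l_8/l_6 = 13,197/13,924 = 0.947788; p₂ = l_16/l_14 = 8,081/9,187 = 0.879612.
P(exactly one) = p₁(1−p₂) + (1−p₁)p₂ = 0.114102 + 0.045926 = 0.160029.

0.160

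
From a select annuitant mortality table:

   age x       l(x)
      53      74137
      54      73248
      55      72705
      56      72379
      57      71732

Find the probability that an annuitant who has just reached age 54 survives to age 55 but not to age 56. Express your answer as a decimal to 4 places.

0.0045

This is the probability of reaching 55 but not 56, conditional on being alive at 54: (l(55) − l(56)) / l(54).
= (72705 − 72379) / 73248 = 326 / 73248 = 0.004451.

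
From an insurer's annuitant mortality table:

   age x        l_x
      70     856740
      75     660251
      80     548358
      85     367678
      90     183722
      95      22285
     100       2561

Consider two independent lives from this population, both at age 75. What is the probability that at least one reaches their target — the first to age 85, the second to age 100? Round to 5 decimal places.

p₁ = l_85/l_75 = 367678/660251 = 0.556876; p₂ = l_100/l_75 = 2561/660251 = 0.003879.
P(at least one) = 1 − (1−p₁)(1−p₂) = 1 − 0.443124 × 0.996121 = 0.558595.

0.55859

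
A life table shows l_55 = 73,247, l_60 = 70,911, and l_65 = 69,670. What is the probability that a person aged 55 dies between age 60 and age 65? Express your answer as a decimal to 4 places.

0.0169

This is the probability of reaching 60 but not 65, conditional on being alive at 55: (l_60 − l_65) / l_55.
= (70,911 − 69,670) / 73,247 = 1,241 / 73,247 = 0.016943.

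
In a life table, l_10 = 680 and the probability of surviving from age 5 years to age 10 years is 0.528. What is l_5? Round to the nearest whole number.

1288

l_5 = l_10 / p = 680 / 0.528 = 1288.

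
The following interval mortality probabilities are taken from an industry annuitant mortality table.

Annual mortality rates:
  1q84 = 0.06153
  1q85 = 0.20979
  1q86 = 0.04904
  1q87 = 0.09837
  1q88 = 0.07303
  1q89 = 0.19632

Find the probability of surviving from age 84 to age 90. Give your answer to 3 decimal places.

0.474

Survival from 84 to 90 is the product of surviving each interval: (1 − 0.06153) × (1 − 0.20979) × (1 − 0.04904) × (1 − 0.09837) × (1 − 0.07303) × (1 − 0.19632).
= 0.93847 × 0.79021 × 0.95096 × 0.90163 × 0.92697 × 0.80368 = 0.473699.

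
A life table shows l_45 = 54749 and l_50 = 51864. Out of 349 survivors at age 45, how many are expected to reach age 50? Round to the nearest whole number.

The relevant probability is 51864/54749 = 0.947305.
Expected number = 349 × 0.947305 = 331.

331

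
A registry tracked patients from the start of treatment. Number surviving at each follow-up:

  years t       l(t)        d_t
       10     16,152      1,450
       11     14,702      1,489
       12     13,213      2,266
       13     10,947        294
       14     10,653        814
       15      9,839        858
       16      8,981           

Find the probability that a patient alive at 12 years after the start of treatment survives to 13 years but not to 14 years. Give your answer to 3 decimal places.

0.022

This is the probability of reaching 13 but not 14, conditional on being alive at 12: (l(13) − l(14)) / l(12).
= (10,947 − 10,653) / 13,213 = 294 / 13,213 = 0.022251.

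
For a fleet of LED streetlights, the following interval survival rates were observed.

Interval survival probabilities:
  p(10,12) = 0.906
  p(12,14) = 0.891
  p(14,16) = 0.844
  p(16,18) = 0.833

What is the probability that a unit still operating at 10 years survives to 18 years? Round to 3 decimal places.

Chaining the interval survival probabilities: 0.906 × 0.891 × 0.844 × 0.833.
= 0.567536.

0.568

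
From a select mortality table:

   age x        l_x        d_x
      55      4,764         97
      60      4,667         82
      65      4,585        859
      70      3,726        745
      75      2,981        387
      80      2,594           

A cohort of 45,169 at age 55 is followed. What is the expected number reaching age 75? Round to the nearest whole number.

28264

The relevant probability is 2,981/4,764 = 0.625735.
Expected number = 45,169 × 0.625735 = 28264.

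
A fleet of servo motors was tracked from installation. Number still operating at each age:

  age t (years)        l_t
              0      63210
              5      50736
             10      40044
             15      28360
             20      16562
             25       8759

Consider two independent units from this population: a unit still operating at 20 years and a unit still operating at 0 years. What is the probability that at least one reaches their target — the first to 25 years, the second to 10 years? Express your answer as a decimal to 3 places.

0.827

p₁ = l_25/l_20 = 8759/16562 = 0.528861; p₂ = l_10/l_0 = 40044/63210 = 0.633507.
P(at least one) = 1 − (1−p₁)(1−p₂) = 1 − 0.471139 × 0.366493 = 0.827331.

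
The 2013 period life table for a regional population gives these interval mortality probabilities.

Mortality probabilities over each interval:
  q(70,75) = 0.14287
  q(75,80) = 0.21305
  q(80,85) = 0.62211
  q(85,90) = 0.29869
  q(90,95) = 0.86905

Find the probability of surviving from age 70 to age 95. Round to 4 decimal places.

Survival from 70 to 95 is the product of surviving each interval: (1 − 0.14287) × (1 − 0.21305) × (1 − 0.62211) × (1 − 0.29869) × (1 − 0.86905).
= 0.85713 × 0.78695 × 0.37789 × 0.70131 × 0.13095 = 0.023409.

0.0234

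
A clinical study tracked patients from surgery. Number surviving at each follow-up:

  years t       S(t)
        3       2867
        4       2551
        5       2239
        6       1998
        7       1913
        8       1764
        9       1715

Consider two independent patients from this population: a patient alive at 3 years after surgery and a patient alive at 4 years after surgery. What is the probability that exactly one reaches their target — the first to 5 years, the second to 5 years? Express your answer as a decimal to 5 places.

p₁ = S(5)/S(3) = 2239/2867 = 0.780956; p₂ = S(5)/S(4) = 2239/2551 = 0.877695.
P(exactly one) = p₁(1−p₂) + (1−p₁)p₂ = 0.095515 + 0.192254 = 0.287769.

0.28777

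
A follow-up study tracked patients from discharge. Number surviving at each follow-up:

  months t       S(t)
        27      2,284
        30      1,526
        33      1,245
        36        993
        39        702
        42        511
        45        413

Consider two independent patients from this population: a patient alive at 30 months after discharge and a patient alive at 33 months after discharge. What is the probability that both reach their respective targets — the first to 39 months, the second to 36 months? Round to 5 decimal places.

0.36691

p₁ = S(39)/S(30) = 702/1,526 = 0.460026; p₂ = S(36)/S(33) = 993/1,245 = 0.797590.
P(both) = p₁ × p₂ = 0.460026 × 0.797590 = 0.366912.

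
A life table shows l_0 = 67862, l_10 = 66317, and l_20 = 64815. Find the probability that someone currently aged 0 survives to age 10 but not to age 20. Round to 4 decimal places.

0.0221

We want 10|10q0 = (l_10 − l_20)/l_0.
This is the probability of reaching 10 but not 20, conditional on being alive at 0: (l_10 − l_20) / l_0.
= (66317 − 64815) / 67862 = 1502 / 67862 = 0.022133.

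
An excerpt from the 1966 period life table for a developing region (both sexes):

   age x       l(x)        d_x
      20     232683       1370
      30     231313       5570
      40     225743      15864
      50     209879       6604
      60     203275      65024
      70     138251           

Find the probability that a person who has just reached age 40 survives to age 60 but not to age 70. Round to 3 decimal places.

0.288

This is the probability of reaching 60 but not 70, conditional on being alive at 40: (l(60) − l(70)) / l(40).
= (203275 − 138251) / 225743 = 65024 / 225743 = 0.288044.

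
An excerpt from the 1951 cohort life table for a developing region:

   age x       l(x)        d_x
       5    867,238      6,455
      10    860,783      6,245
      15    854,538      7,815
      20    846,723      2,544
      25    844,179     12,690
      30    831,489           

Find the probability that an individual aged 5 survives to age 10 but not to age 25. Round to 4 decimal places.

0.0191

This is the probability of reaching 10 but not 25, conditional on being alive at 5: (l(10) − l(25)) / l(5).
= (860,783 − 844,179) / 867,238 = 16,604 / 867,238 = 0.019146.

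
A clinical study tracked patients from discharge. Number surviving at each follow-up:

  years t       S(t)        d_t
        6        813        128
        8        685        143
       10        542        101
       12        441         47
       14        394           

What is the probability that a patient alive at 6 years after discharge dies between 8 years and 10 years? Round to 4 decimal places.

This is the probability of reaching 8 but not 10, conditional on being alive at 6: (S(8) − S(10)) / S(6).
= (685 − 542) / 813 = 143 / 813 = 0.175892.

0.1759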